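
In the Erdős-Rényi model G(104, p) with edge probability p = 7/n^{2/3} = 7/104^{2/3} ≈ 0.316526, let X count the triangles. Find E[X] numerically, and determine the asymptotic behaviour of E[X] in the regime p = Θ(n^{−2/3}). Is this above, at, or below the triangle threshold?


Number of potential triangles: C(104, 3) = 182104.
Each occurs with probability p³ ≈ (0.316526)³ ≈ 3.17122781e-02.
By linearity: E[X] = C(104, 3)·p³ ≈ 182104 · 3.17122781e-02 ≈ 5774.932692.
Since α = 2/3 < 1, p = c/n^{2/3} ≫ 1/n is above the triangle threshold p ~ 1/n. Asymptotically E[X] ~ (c³/6)·n^{3(1−α)} = (7³/6)·n^{1} → ∞; triangles are abundant w.h.p.

E[X] ≈ 5774.932692; in regime p = Θ(1/n^{2/3}) E[X] diverges (above the triangle threshold p ~ 1/n).


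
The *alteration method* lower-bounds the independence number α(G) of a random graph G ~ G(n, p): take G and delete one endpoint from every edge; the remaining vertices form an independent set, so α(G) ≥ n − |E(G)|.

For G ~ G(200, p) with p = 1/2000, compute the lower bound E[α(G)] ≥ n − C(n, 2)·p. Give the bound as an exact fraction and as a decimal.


E[|E(G)|] = C(200, 2)·p = 19900 · (1/2000) = 199/20.
E[α(G)] ≥ n − E[|E(G)|] = 200 − 199/20 = 3801/20.
Numerically: ≈ 190.050.
(This is only a lower bound; the true E[α(G)] may be larger.)

E[α(G)] ≥ 3801/20 ≈ 190.050.


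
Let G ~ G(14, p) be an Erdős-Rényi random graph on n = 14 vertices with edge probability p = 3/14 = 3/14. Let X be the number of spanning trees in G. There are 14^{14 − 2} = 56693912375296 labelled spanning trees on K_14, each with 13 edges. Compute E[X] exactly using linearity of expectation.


K_14 has 14^{14 − 2} = 56693912375296 labelled spanning trees.
For each such spanning tree H, let X_H = 1 if all 13 edges of H are present in G. Then P[X_H = 1] = p^{13} = (3/14)^{13} = 1594323/793714773254144.
Summing the indicators: E[X] = Σ_H E[X_H] = 56693912375296 · p^{13} = 56693912375296 · 1594323/793714773254144 = 1594323/14.
Numerically: E[X] ≈ 1.14e+05.

E[X] = 56693912375296 · (3/14)^{13} = 1594323/14 ≈ 1.14e+05.


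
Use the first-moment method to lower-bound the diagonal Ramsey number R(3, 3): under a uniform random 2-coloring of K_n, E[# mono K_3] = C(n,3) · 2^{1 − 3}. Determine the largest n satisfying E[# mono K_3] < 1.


We need C(n, 3) · 2^{1 − 3} < 1, i.e. C(n, 3) < 2^{3 − 1} = 4.
Check values of n near the boundary:
  n = 3: C(3, 3) = 1; 1 < 4? YES
  n = 4: C(4, 3) = 4; 4 < 4? NO
  n = 5: C(5, 3) = 10; 10 < 4? NO
The largest n with C(n, 3) < 4 is n = 3 (where E[X] = 1/4 ≈ 0.2500000). Hence R(3, 3) > 3, i.e. R(3, 3) ≥ 4.

Largest n = 3; hence R(3, 3) > 3.


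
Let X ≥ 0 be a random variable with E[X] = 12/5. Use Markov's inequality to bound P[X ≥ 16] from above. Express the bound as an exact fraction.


μ = E[X] = 12/5, a = 16.
Markov: P[X ≥ 16] ≤ μ/a = (12/5)/16 = 3/20.
Numerically: ≈ 0.1500.
(Since a = 16 > μ = 2.4000, the bound 3/20 is < 1 and informative.)

P[X ≥ 16] ≤ 3/20 ≈ 0.1500.


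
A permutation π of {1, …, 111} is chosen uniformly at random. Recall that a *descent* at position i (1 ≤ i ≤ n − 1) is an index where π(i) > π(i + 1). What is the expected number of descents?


Write X = Σ X_I over i = 1, …, 110, with X_I the indicator of one descent.
There are 110 indicators.
For each fixed i, the pair (π(i), π(i+1)) is a uniformly random ordered pair of distinct values from {1, …, 111}; by symmetry P[π(i) > π(i+1)] = 1/2.
By linearity: E[X] = 110 · (1/2) = (111 − 1) · (1/2) = 55 ≈ 55.000000.

E[X] = 55 = 55.000000.


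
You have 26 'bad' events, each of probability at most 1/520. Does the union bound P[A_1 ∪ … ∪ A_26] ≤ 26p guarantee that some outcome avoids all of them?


Union bound: P[∪_{i=1}^{26} A_i] ≤ Σ_i P[A_i] ≤ 26·p = 26·(1/520) = 1/20.
Numerically: 1/20 ≈ 0.0500.
Is 1/20 < 1? YES.
Since P[∪ A_i] ≤ 1/20 < 1, the complement has P[∩ A_i^c] ≥ 1 − 1/20 = 19/20 > 0, so some outcome avoids every A_i.

26·p = 1/20 ≈ 0.0500; existence CERTIFIED by the union bound.


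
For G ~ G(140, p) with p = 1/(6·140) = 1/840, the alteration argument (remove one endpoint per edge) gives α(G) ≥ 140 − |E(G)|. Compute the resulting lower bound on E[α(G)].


E[|E(G)|] = C(140, 2)·p = 9730 · (1/840) = 139/12.
E[α(G)] ≥ n − E[|E(G)|] = 140 − 139/12 = 1541/12.
Numerically: ≈ 128.41667.
(This is only a lower bound; the true E[α(G)] may be larger.)

E[α(G)] ≥ 1541/12 ≈ 128.41667.


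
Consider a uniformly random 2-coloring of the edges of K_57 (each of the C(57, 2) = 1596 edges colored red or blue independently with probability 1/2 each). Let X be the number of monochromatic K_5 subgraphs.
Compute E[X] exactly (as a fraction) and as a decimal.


Let X = Σ_S X_S over the C(57, 5) = 4187106 subsets S of size 5, where X_S = 1 if the K_5 on S is monochromatic.
For a fixed S, the K_5 on S has C(5, 2) = 10 edges. P[all 10 edges red] = (1/2)^10, and likewise for blue, so P[monochromatic] = 2·(1/2)^10 = 2^{1 − 10} = 1/512.
Summing: E[X] = C(57, 5) · 2^{1 − 10} = 4187106 · 1/512 = 2093553/256.
Numerically: E[X] ≈ 8177.94141.

E[X] = C(57,5)·2^(1−C(5,2)) = 2093553/256 ≈ 8177.94141.


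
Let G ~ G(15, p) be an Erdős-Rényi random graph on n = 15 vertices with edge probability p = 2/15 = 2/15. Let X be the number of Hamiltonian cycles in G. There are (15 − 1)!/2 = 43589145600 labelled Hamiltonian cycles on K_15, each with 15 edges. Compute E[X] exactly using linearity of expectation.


K_15 has (15 − 1)!/2 = 43589145600 labelled Hamiltonian cycles.
For each such Hamiltonian cycle H, let X_H = 1 if all 15 edges of H are present in G. Then P[X_H = 1] = p^{15} = (2/15)^{15} = 32768/437893890380859375.
By linearity: E[X] = Σ_H E[X_H] = 43589145600 · p^{15} = 43589145600 · 32768/437893890380859375 = 235115905024/72081298828125.
Numerically: E[X] ≈ 0.00326182.

E[X] = 43589145600 · (2/15)^{15} = 235115905024/72081298828125 ≈ 0.00326182.


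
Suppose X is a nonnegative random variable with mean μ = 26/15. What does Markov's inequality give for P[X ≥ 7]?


μ = E[X] = 26/15, a = 7.
Markov: P[X ≥ 7] ≤ μ/a = (26/15)/7 = 26/105.
Numerically: ≈ 0.247619.
(Since a = 7 > μ = 1.733333, the bound 26/105 is < 1 and informative.)

P[X ≥ 7] ≤ 26/105 ≈ 0.247619.


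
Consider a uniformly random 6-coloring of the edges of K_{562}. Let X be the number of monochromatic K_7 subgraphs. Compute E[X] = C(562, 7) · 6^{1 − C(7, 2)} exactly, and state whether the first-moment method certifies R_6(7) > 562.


E[X] = C(562, 7) · 6^{1 − 21} = 3384017972944752 · 6^{−20} = 3384017972944752/3656158440062976.
As a reduced fraction: E[X] = 70500374436349/76169967501312 ≈ 0.925567.
Is E[X] < 1? YES.
Since E[X] < 1, there exists a 6-coloring of K_{562} with no monochromatic K_7; hence R_6(7) > 562.

E[X] = 70500374436349/76169967501312 ≈ 0.925567; E[X] < 1, so R_6(7) > 562.


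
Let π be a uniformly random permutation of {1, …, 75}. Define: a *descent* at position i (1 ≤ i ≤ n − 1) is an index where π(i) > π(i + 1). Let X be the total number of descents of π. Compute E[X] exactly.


Write X = Σ X_I over i = 1, …, 74, with X_I the indicator of one descent.
There are 74 indicators.
For each fixed i, the pair (π(i), π(i+1)) is a uniformly random ordered pair of distinct values from {1, …, 75}; by symmetry P[π(i) > π(i+1)] = 1/2.
By linearity: E[X] = 74 · (1/2) = (75 − 1) · (1/2) = 37 ≈ 37.00000.

E[X] = 37 = 37.00000.


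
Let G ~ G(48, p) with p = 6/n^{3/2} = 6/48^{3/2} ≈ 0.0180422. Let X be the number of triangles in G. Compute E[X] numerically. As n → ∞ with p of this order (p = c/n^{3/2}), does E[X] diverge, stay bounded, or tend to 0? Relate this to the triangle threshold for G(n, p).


Number of potential triangles: C(48, 3) = 17296.
Each occurs with probability p³ ≈ (0.0180422)³ ≈ 5.87311065e-06.
By linearity: E[X] = C(48, 3)·p³ ≈ 17296 · 5.87311065e-06 ≈ 0.101581.
Since α = 3/2 > 1, p = c/n^{3/2} = o(1/n) is below the triangle threshold p ~ 1/n. Asymptotically E[X] ~ (c³/6)·n^{3(1−α)} = (6³/6)·n^{-1.5} → 0, so by Markov's inequality G has no triangles w.h.p.

E[X] ≈ 0.101581; in regime p = Θ(1/n^{3/2}) E[X] tends to 0 (below the triangle threshold p ~ 1/n).


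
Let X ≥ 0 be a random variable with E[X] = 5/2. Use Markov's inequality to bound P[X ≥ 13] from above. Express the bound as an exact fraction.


μ = E[X] = 5/2, a = 13.
Markov: P[X ≥ 13] ≤ μ/a = (5/2)/13 = 5/26.
Numerically: ≈ 0.19231.
(Since a = 13 > μ = 2.50000, the bound 5/26 is < 1 and informative.)

P[X ≥ 13] ≤ 5/26 ≈ 0.19231.


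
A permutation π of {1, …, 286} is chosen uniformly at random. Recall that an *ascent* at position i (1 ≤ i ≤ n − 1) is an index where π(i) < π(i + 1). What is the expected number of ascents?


Write X = Σ X_I over i = 1, …, 285, with X_I the indicator of one ascent.
There are 285 indicators.
For each fixed i, the pair (π(i), π(i+1)) is a uniformly random ordered pair of distinct values from {1, …, 286}; by symmetry P[π(i) < π(i+1)] = 1/2.
By linearity: E[X] = 285 · (1/2) = (286 − 1) · (1/2) = 285/2 ≈ 142.5000.

E[X] = 285/2 = 142.5000.


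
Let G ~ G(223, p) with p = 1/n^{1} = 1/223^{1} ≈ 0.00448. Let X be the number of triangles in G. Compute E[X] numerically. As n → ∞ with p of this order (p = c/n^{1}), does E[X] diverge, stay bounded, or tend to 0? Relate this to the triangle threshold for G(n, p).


Number of potential triangles: C(223, 3) = 1823471.
Each occurs with probability p³ ≈ (0.00448)³ ≈ 9.01748e-08.
By linearity: E[X] = C(223, 3)·p³ ≈ 1823471 · 9.01748e-08 ≈ 0.164.
Here α = 1, so p = 1/n is exactly at the triangle threshold p ~ 1/n. Asymptotically E[X] → c³/6 = 1³/6 = 1/6 ≈ 0.167, a bounded constant. In this regime the triangle count is asymptotically Poisson(c³/6).

E[X] ≈ 0.164; in regime p = Θ(1/n^{1}) E[X] stays bounded (at the triangle threshold p ~ 1/n).


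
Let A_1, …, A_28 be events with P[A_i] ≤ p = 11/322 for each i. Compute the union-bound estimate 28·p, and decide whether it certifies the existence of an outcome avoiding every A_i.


Union bound: P[∪_{i=1}^{28} A_i] ≤ Σ_i P[A_i] ≤ 28·p = 28·(11/322) = 22/23.
Numerically: 22/23 ≈ 0.956522.
Is 22/23 < 1? YES.
Since P[∪ A_i] ≤ 22/23 < 1, the complement has P[∩ A_i^c] ≥ 1 − 22/23 = 1/23 > 0, so some outcome avoids every A_i.

28·p = 22/23 ≈ 0.956522; existence CERTIFIED by the union bound.


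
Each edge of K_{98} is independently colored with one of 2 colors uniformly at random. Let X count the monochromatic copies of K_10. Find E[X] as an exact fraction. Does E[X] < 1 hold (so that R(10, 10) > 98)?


E[X] = C(98, 10) · 2^{1 − 45} = 14005614014756 · 2^{−44} = 14005614014756/17592186044416.
As a reduced fraction: E[X] = 3501403503689/4398046511104 ≈ 0.7961270.
Is E[X] < 1? YES.
Since E[X] < 1, there exists a 2-coloring of K_{98} with no monochromatic K_10; hence R(10, 10) > 98.

E[X] = 3501403503689/4398046511104 ≈ 0.7961270; E[X] < 1, so R(10, 10) > 98.


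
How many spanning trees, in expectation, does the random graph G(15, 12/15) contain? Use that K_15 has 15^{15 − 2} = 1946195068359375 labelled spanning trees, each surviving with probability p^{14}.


K_15 has 15^{15 − 2} = 1946195068359375 labelled spanning trees.
For each such spanning tree H, let X_H = 1 if all 14 edges of H are present in G. Then P[X_H = 1] = p^{14} = (4/5)^{14} = 268435456/6103515625.
By linearity: E[X] = Σ_H E[X_H] = 1946195068359375 · p^{14} = 1946195068359375 · 268435456/6103515625 = 427972821516288/5.
Numerically: E[X] ≈ 8.55946e+13.

E[X] = 1946195068359375 · (4/5)^{14} = 427972821516288/5 ≈ 8.55946e+13.


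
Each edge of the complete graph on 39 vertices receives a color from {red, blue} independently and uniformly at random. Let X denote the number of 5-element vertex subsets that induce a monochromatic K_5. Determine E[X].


Let X = Σ_S X_S over the C(39, 5) = 575757 subsets S of size 5, where X_S = 1 if the K_5 on S is monochromatic.
For a fixed S, the K_5 on S has C(5, 2) = 10 edges. P[all 10 edges red] = (1/2)^10, and likewise for blue, so P[monochromatic] = 2·(1/2)^10 = 2^{1 − 10} = 1/512.
Summing: E[X] = C(39, 5) · 2^{1 − 10} = 575757 · 1/512 = 575757/512.
Numerically: E[X] ≈ 1124.525391.

E[X] = C(39,5)·2^(1−C(5,2)) = 575757/512 ≈ 1124.525391.


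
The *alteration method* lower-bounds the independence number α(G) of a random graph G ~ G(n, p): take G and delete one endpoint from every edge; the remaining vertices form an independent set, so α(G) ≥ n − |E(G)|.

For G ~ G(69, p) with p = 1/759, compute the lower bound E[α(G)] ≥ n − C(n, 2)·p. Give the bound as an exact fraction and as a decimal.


E[|E(G)|] = C(69, 2)·p = 2346 · (1/759) = 34/11.
E[α(G)] ≥ n − E[|E(G)|] = 69 − 34/11 = 725/11.
Numerically: ≈ 65.909091.
(This is only a lower bound; the true E[α(G)] may be larger.)

E[α(G)] ≥ 725/11 ≈ 65.909091.


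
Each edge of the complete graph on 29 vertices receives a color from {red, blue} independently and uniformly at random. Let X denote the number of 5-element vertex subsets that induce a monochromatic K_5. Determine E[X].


Let X = Σ_S X_S over the C(29, 5) = 118755 subsets S of size 5, where X_S = 1 if the K_5 on S is monochromatic.
For a fixed S, the K_5 on S has C(5, 2) = 10 edges. P[all 10 edges red] = (1/2)^10, and likewise for blue, so P[monochromatic] = 2·(1/2)^10 = 2^{1 − 10} = 1/512.
Summing: E[X] = C(29, 5) · 2^{1 − 10} = 118755 · 1/512 = 118755/512.
Numerically: E[X] ≈ 231.943359.

E[X] = C(29,5)·2^(1−C(5,2)) = 118755/512 ≈ 231.943359.


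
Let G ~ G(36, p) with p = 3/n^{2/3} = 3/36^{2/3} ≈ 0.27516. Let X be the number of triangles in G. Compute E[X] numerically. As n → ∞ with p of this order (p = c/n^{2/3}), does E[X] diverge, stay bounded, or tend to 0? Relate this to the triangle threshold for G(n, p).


Number of potential triangles: C(36, 3) = 7140.
Each occurs with probability p³ ≈ (0.27516)³ ≈ 2.0833333e-02.
By linearity: E[X] = C(36, 3)·p³ ≈ 7140 · 2.0833333e-02 ≈ 148.75000.
Since α = 2/3 < 1, p = c/n^{2/3} ≫ 1/n is above the triangle threshold p ~ 1/n. Asymptotically E[X] ~ (c³/6)·n^{3(1−α)} = (3³/6)·n^{1} → ∞; triangles are abundant w.h.p.

E[X] ≈ 148.75000; in regime p = Θ(1/n^{2/3}) E[X] diverges (above the triangle threshold p ~ 1/n).


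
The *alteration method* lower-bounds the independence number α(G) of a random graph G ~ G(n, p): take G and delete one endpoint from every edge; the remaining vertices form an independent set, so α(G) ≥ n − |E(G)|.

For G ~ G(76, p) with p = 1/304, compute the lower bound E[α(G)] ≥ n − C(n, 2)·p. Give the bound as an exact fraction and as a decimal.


E[|E(G)|] = C(76, 2)·p = 2850 · (1/304) = 75/8.
E[α(G)] ≥ n − E[|E(G)|] = 76 − 75/8 = 533/8.
Numerically: ≈ 66.625000.
(This is only a lower bound; the true E[α(G)] may be larger.)

E[α(G)] ≥ 533/8 ≈ 66.625000.


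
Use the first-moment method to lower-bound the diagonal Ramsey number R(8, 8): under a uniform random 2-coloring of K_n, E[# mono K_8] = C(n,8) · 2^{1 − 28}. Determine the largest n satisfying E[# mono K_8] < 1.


We need C(n, 8) · 2^{1 − 28} < 1, i.e. C(n, 8) < 2^{28 − 1} = 134217728.
Check values of n near the boundary:
  n = 36: C(36, 8) = 30260340; 30260340 < 134217728? YES
  n = 37: C(37, 8) = 38608020; 38608020 < 134217728? YES
  n = 38: C(38, 8) = 48903492; 48903492 < 134217728? YES
  n = 39: C(39, 8) = 61523748; 61523748 < 134217728? YES
  n = 40: C(40, 8) = 76904685; 76904685 < 134217728? YES
  n = 41: C(41, 8) = 95548245; 95548245 < 134217728? YES
  n = 42: C(42, 8) = 118030185; 118030185 < 134217728? YES
  n = 43: C(43, 8) = 145008513; 145008513 < 134217728? NO
The largest n with C(n, 8) < 134217728 is n = 42 (where E[X] = 118030185/134217728 ≈ 0.87939). Hence R(8, 8) > 42, i.e. R(8, 8) ≥ 43.

Largest n = 42; hence R(8, 8) > 42.


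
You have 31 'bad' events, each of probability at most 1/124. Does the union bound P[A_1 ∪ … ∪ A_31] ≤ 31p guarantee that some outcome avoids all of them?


Union bound: P[∪_{i=1}^{31} A_i] ≤ Σ_i P[A_i] ≤ 31·p = 31·(1/124) = 1/4.
Numerically: 1/4 ≈ 0.2500000.
Is 1/4 < 1? YES.
Since P[∪ A_i] ≤ 1/4 < 1, the complement has P[∩ A_i^c] ≥ 1 − 1/4 = 3/4 > 0, so some outcome avoids every A_i.

31·p = 1/4 ≈ 0.2500000; existence CERTIFIED by the union bound.


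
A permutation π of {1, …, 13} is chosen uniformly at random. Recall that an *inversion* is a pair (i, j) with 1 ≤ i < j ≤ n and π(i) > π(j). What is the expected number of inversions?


Write X = Σ X_I over the C(13, 2) = 78 pairs i < j, with X_I the indicator of one inversion.
There are 78 indicators.
For each fixed pair i < j, the values π(i) and π(j) are two distinct elements of {1, …, 13} in uniformly random order; by symmetry P[π(i) > π(j)] = 1/2.
By linearity: E[X] = 78 · (1/2) = C(13, 2) · (1/2) = 78/2 = 39 ≈ 39.0000.

E[X] = 39 = 39.0000.


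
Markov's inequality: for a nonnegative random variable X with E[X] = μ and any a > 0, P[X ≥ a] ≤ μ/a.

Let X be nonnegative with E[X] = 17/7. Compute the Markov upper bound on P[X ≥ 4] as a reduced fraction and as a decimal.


μ = E[X] = 17/7, a = 4.
Markov: P[X ≥ 4] ≤ μ/a = (17/7)/4 = 17/28.
Numerically: ≈ 0.607.
(Since a = 4 > μ = 2.429, the bound 17/28 is < 1 and informative.)

P[X ≥ 4] ≤ 17/28 ≈ 0.607.


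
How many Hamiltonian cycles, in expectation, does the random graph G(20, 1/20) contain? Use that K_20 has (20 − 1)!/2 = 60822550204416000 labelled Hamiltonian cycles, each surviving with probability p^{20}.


K_20 has (20 − 1)!/2 = 60822550204416000 labelled Hamiltonian cycles.
For each such Hamiltonian cycle H, let X_H = 1 if all 20 edges of H are present in G. Then P[X_H = 1] = p^{20} = (1/20)^{20} = 1/104857600000000000000000000.
Summing the indicators: E[X] = Σ_H E[X_H] = 60822550204416000 · p^{20} = 60822550204416000 · 1/104857600000000000000000000 = 14849255421/25600000000000000000.
Numerically: E[X] ≈ 5.80049e-10.

E[X] = 60822550204416000 · (1/20)^{20} = 14849255421/25600000000000000000 ≈ 5.80049e-10.


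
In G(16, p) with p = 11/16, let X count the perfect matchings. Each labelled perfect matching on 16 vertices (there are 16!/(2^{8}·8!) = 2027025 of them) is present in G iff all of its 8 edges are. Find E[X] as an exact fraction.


K_16 has 16!/(2^{8}·8!) = 2027025 labelled perfect matchings.
For each such perfect matching H, let X_H = 1 if all 8 edges of H are present in G. Then P[X_H = 1] = p^{8} = (11/16)^{8} = 214358881/4294967296.
By linearity: E[X] = Σ_H E[X_H] = 2027025 · p^{8} = 2027025 · 214358881/4294967296 = 434510810759025/4294967296.
Numerically: E[X] ≈ 1.01e+05.

E[X] = 2027025 · (11/16)^{8} = 434510810759025/4294967296 ≈ 1.01e+05.


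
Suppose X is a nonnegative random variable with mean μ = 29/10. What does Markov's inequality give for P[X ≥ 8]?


μ = E[X] = 29/10, a = 8.
Markov: P[X ≥ 8] ≤ μ/a = (29/10)/8 = 29/80.
Numerically: ≈ 0.362.
(Since a = 8 > μ = 2.900, the bound 29/80 is < 1 and informative.)

P[X ≥ 8] ≤ 29/80 ≈ 0.362.


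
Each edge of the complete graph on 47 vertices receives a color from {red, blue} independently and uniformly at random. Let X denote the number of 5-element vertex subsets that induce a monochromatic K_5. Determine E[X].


Let X = Σ_S X_S over the C(47, 5) = 1533939 subsets S of size 5, where X_S = 1 if the K_5 on S is monochromatic.
For a fixed S, the K_5 on S has C(5, 2) = 10 edges. P[all 10 edges red] = (1/2)^10, and likewise for blue, so P[monochromatic] = 2·(1/2)^10 = 2^{1 − 10} = 1/512.
By linearity: E[X] = C(47, 5) · 2^{1 − 10} = 1533939 · 1/512 = 1533939/512.
Numerically: E[X] ≈ 2995.974609.

E[X] = C(47,5)·2^(1−C(5,2)) = 1533939/512 ≈ 2995.974609.


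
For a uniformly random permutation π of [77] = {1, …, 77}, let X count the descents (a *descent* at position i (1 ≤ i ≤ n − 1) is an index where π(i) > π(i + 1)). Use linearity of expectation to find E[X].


Write X = Σ X_I over i = 1, …, 76, with X_I the indicator of one descent.
There are 76 indicators.
For each fixed i, the pair (π(i), π(i+1)) is a uniformly random ordered pair of distinct values from {1, …, 77}; by symmetry P[π(i) > π(i+1)] = 1/2.
By linearity: E[X] = 76 · (1/2) = (77 − 1) · (1/2) = 38 ≈ 38.0000.

E[X] = 38 = 38.0000.


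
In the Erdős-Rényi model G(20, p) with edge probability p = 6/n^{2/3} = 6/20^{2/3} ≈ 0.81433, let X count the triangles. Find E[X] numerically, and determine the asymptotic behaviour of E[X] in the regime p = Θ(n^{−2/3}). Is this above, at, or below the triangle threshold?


Number of potential triangles: C(20, 3) = 1140.
Each occurs with probability p³ ≈ (0.81433)³ ≈ 5.4000000e-01.
By linearity: E[X] = C(20, 3)·p³ ≈ 1140 · 5.4000000e-01 ≈ 615.60000.
Since α = 2/3 < 1, p = c/n^{2/3} ≫ 1/n is above the triangle threshold p ~ 1/n. Asymptotically E[X] ~ (c³/6)·n^{3(1−α)} = (6³/6)·n^{1} → ∞; triangles are abundant w.h.p.

E[X] ≈ 615.60000; in regime p = Θ(1/n^{2/3}) E[X] diverges (above the triangle threshold p ~ 1/n).


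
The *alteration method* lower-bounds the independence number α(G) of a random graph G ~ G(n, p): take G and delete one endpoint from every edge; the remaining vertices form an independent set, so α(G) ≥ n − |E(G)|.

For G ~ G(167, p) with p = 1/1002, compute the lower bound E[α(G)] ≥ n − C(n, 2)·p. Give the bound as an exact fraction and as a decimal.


E[|E(G)|] = C(167, 2)·p = 13861 · (1/1002) = 83/6.
E[α(G)] ≥ n − E[|E(G)|] = 167 − 83/6 = 919/6.
Numerically: ≈ 153.1667.
(This is only a lower bound; the true E[α(G)] may be larger.)

E[α(G)] ≥ 919/6 ≈ 153.1667.


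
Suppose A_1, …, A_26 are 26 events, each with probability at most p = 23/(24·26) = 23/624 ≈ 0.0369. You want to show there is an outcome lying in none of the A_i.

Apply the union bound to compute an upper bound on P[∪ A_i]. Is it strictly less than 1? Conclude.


Union bound: P[∪_{i=1}^{26} A_i] ≤ Σ_i P[A_i] ≤ 26·p = 26·(23/624) = 23/24.
Numerically: 23/24 ≈ 0.9583.
Is 23/24 < 1? YES.
Since P[∪ A_i] ≤ 23/24 < 1, the complement has P[∩ A_i^c] ≥ 1 − 23/24 = 1/24 > 0, so some outcome avoids every A_i.

26·p = 23/24 ≈ 0.9583; existence CERTIFIED by the union bound.


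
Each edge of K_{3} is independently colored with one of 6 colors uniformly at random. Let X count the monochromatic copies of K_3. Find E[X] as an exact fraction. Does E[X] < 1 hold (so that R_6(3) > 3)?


E[X] = C(3, 3) · 6^{1 − 3} = 1 · 6^{−2} = 1/36.
As a reduced fraction: E[X] = 1/36 ≈ 0.027778.
Is E[X] < 1? YES.
Since E[X] < 1, there exists a 6-coloring of K_{3} with no monochromatic K_3; hence R_6(3) > 3.

E[X] = 1/36 ≈ 0.027778; E[X] < 1, so R_6(3) > 3.


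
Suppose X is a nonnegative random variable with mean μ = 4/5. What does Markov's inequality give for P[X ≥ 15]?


μ = E[X] = 4/5, a = 15.
Markov: P[X ≥ 15] ≤ μ/a = (4/5)/15 = 4/75.
Numerically: ≈ 0.053.
(Since a = 15 > μ = 0.800, the bound 4/75 is < 1 and informative.)

P[X ≥ 15] ≤ 4/75 ≈ 0.053.


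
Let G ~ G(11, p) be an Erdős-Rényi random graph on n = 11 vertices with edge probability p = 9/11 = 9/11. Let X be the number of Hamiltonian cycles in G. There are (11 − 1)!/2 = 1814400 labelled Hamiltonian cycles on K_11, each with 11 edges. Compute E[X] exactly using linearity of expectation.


K_11 has (11 − 1)!/2 = 1814400 labelled Hamiltonian cycles.
For each such Hamiltonian cycle H, let X_H = 1 if all 11 edges of H are present in G. Then P[X_H = 1] = p^{11} = (9/11)^{11} = 31381059609/285311670611.
Summing the indicators: E[X] = Σ_H E[X_H] = 1814400 · p^{11} = 1814400 · 31381059609/285311670611 = 56937794554569600/285311670611.
Numerically: E[X] ≈ 1.9956e+05.

E[X] = 1814400 · (9/11)^{11} = 56937794554569600/285311670611 ≈ 1.9956e+05.


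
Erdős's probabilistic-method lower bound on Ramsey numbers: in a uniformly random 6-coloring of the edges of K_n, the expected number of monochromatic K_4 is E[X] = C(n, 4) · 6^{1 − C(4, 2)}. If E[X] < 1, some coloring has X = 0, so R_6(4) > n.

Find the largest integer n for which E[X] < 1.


We need C(n, 4) · 6^{1 − 6} < 1, i.e. C(n, 4) < 6^{6 − 1} = 7776.
Check values of n near the boundary:
  n = 18: C(18, 4) = 3060; 3060 < 7776? YES
  n = 19: C(19, 4) = 3876; 3876 < 7776? YES
  n = 20: C(20, 4) = 4845; 4845 < 7776? YES
  n = 21: C(21, 4) = 5985; 5985 < 7776? YES
  n = 22: C(22, 4) = 7315; 7315 < 7776? YES
  n = 23: C(23, 4) = 8855; 8855 < 7776? NO
  n = 24: C(24, 4) = 10626; 10626 < 7776? NO
The largest n with C(n, 4) < 7776 is n = 22 (where E[X] = 7315/7776 ≈ 0.94072). Hence R_6(4) > 22, i.e. R_6(4) ≥ 23.

Largest n = 22; hence R_6(4) > 22.


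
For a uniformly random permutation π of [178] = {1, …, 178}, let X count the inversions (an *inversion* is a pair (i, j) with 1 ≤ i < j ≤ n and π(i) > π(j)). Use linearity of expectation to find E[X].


Write X = Σ X_I over the C(178, 2) = 15753 pairs i < j, with X_I the indicator of one inversion.
There are 15753 indicators.
For each fixed pair i < j, the values π(i) and π(j) are two distinct elements of {1, …, 178} in uniformly random order; by symmetry P[π(i) > π(j)] = 1/2.
By linearity: E[X] = 15753 · (1/2) = C(178, 2) · (1/2) = 15753/2 = 15753/2 ≈ 7876.50000.

E[X] = 15753/2 = 7876.50000.


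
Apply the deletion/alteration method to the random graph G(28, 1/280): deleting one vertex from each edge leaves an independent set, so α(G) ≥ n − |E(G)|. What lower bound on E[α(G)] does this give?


E[|E(G)|] = C(28, 2)·p = 378 · (1/280) = 27/20.
E[α(G)] ≥ n − E[|E(G)|] = 28 − 27/20 = 533/20.
Numerically: ≈ 26.6500.
(This is only a lower bound; the true E[α(G)] may be larger.)

E[α(G)] ≥ 533/20 ≈ 26.6500.


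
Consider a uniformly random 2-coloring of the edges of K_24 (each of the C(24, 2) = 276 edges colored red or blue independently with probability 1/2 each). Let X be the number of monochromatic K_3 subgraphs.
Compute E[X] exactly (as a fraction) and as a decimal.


Let X = Σ_S X_S over the C(24, 3) = 2024 subsets S of size 3, where X_S = 1 if the K_3 on S is monochromatic.
For a fixed S, the K_3 on S has C(3, 2) = 3 edges. P[all 3 edges red] = (1/2)^3, and likewise for blue, so P[monochromatic] = 2·(1/2)^3 = 2^{1 − 3} = 1/4.
By linearity of expectation: E[X] = C(24, 3) · 2^{1 − 3} = 2024 · 1/4 = 506.
Numerically: E[X] ≈ 506.00000.

E[X] = C(24,3)·2^(1−C(3,2)) = 506 ≈ 506.00000.


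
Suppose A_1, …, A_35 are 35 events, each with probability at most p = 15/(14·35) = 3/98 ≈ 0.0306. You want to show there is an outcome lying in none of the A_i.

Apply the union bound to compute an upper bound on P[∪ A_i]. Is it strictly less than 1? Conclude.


Union bound: P[∪_{i=1}^{35} A_i] ≤ Σ_i P[A_i] ≤ 35·p = 35·(3/98) = 15/14.
Numerically: 15/14 ≈ 1.0714.
Is 15/14 < 1? NO.
Since the bound 15/14 is ≥ 1, the union bound is uninformative here; it does NOT by itself certify existence.

35·p = 15/14 ≈ 1.0714; existence NOT certified by the union bound.


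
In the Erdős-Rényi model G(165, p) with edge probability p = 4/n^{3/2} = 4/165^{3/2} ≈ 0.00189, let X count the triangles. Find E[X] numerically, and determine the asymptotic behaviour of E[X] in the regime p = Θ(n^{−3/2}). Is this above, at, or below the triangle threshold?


Number of potential triangles: C(165, 3) = 735130.
Each occurs with probability p³ ≈ (0.00189)³ ≈ 6.72206e-09.
By linearity: E[X] = C(165, 3)·p³ ≈ 735130 · 6.72206e-09 ≈ 0.005.
Since α = 3/2 > 1, p = c/n^{3/2} = o(1/n) is below the triangle threshold p ~ 1/n. Asymptotically E[X] ~ (c³/6)·n^{3(1−α)} = (4³/6)·n^{-1.5} → 0, so by Markov's inequality G has no triangles w.h.p.

E[X] ≈ 0.005; in regime p = Θ(1/n^{3/2}) E[X] tends to 0 (below the triangle threshold p ~ 1/n).


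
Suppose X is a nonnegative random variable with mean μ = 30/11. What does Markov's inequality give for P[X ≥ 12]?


μ = E[X] = 30/11, a = 12.
Markov: P[X ≥ 12] ≤ μ/a = (30/11)/12 = 5/22.
Numerically: ≈ 0.22727.
(Since a = 12 > μ = 2.72727, the bound 5/22 is < 1 and informative.)

P[X ≥ 12] ≤ 5/22 ≈ 0.22727.


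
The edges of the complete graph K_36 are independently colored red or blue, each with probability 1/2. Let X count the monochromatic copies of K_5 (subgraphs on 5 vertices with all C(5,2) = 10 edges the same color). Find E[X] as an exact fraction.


Let X = Σ_S X_S over the C(36, 5) = 376992 subsets S of size 5, where X_S = 1 if the K_5 on S is monochromatic.
For a fixed S, the K_5 on S has C(5, 2) = 10 edges. P[all 10 edges red] = (1/2)^10, and likewise for blue, so P[monochromatic] = 2·(1/2)^10 = 2^{1 − 10} = 1/512.
By linearity of expectation: E[X] = C(36, 5) · 2^{1 − 10} = 376992 · 1/512 = 11781/16.
Numerically: E[X] ≈ 736.31250.

E[X] = C(36,5)·2^(1−C(5,2)) = 11781/16 ≈ 736.31250.


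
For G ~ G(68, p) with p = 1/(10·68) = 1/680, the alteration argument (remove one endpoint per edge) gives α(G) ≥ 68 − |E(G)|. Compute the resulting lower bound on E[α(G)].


E[|E(G)|] = C(68, 2)·p = 2278 · (1/680) = 67/20.
E[α(G)] ≥ n − E[|E(G)|] = 68 − 67/20 = 1293/20.
Numerically: ≈ 64.650000.
(This is only a lower bound; the true E[α(G)] may be larger.)

E[α(G)] ≥ 1293/20 ≈ 64.650000.


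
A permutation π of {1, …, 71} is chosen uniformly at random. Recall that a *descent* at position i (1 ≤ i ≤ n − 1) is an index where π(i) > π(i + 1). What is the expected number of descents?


Write X = Σ X_I over i = 1, …, 70, with X_I the indicator of one descent.
There are 70 indicators.
For each fixed i, the pair (π(i), π(i+1)) is a uniformly random ordered pair of distinct values from {1, …, 71}; by symmetry P[π(i) > π(i+1)] = 1/2.
By linearity: E[X] = 70 · (1/2) = (71 − 1) · (1/2) = 35 ≈ 35.00000.

E[X] = 35 = 35.00000.


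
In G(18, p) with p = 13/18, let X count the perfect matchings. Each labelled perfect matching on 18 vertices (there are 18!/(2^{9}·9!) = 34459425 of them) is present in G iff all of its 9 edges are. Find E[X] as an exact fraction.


K_18 has 18!/(2^{9}·9!) = 34459425 labelled perfect matchings.
For each such perfect matching H, let X_H = 1 if all 9 edges of H are present in G. Then P[X_H = 1] = p^{9} = (13/18)^{9} = 10604499373/198359290368.
By linearity: E[X] = Σ_H E[X_H] = 34459425 · p^{9} = 34459425 · 10604499373/198359290368 = 4511419145758525/2448880128.
Numerically: E[X] ≈ 1.8422e+06.

E[X] = 34459425 · (13/18)^{9} = 4511419145758525/2448880128 ≈ 1.8422e+06.


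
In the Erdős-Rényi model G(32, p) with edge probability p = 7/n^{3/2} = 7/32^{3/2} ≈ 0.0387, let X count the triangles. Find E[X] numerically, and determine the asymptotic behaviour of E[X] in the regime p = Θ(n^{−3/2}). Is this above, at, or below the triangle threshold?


Number of potential triangles: C(32, 3) = 4960.
Each occurs with probability p³ ≈ (0.0387)³ ≈ 5.78255e-05.
By linearity: E[X] = C(32, 3)·p³ ≈ 4960 · 5.78255e-05 ≈ 0.287.
Since α = 3/2 > 1, p = c/n^{3/2} = o(1/n) is below the triangle threshold p ~ 1/n. Asymptotically E[X] ~ (c³/6)·n^{3(1−α)} = (7³/6)·n^{-1.5} → 0, so by Markov's inequality G has no triangles w.h.p.

E[X] ≈ 0.287; in regime p = Θ(1/n^{3/2}) E[X] tends to 0 (below the triangle threshold p ~ 1/n).


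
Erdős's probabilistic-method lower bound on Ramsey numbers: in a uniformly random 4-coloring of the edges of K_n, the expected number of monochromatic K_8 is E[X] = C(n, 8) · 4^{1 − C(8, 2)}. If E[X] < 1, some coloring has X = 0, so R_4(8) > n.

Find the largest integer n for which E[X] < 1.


We need C(n, 8) · 4^{1 − 28} < 1, i.e. C(n, 8) < 4^{28 − 1} = 18014398509481984.
Check values of n near the boundary:
  n = 404: C(404, 8) = 16415071523485570; 16415071523485570 < 18014398509481984? YES
  n = 405: C(405, 8) = 16745853821188050; 16745853821188050 < 18014398509481984? YES
  n = 406: C(406, 8) = 17082453897995850; 17082453897995850 < 18014398509481984? YES
  n = 407: C(407, 8) = 17424959239309050; 17424959239309050 < 18014398509481984? YES
  n = 408: C(408, 8) = 17773458424095231; 17773458424095231 < 18014398509481984? YES
  n = 409: C(409, 8) = 18128041135797879; 18128041135797879 < 18014398509481984? NO
  n = 410: C(410, 8) = 18488798173326195; 18488798173326195 < 18014398509481984? NO
The largest n with C(n, 8) < 18014398509481984 is n = 408 (where E[X] = 17773458424095231/18014398509481984 ≈ 0.98663). Hence R_4(8) > 408, i.e. R_4(8) ≥ 409.

Largest n = 408; hence R_4(8) > 408.


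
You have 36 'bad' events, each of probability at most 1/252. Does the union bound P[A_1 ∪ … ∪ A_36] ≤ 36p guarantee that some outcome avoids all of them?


Union bound: P[∪_{i=1}^{36} A_i] ≤ Σ_i P[A_i] ≤ 36·p = 36·(1/252) = 1/7.
Numerically: 1/7 ≈ 0.14286.
Is 1/7 < 1? YES.
Since P[∪ A_i] ≤ 1/7 < 1, the complement has P[∩ A_i^c] ≥ 1 − 1/7 = 6/7 > 0, so some outcome avoids every A_i.

36·p = 1/7 ≈ 0.14286; existence CERTIFIED by the union bound.


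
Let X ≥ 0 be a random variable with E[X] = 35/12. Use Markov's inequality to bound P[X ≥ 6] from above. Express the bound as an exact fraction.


μ = E[X] = 35/12, a = 6.
Markov: P[X ≥ 6] ≤ μ/a = (35/12)/6 = 35/72.
Numerically: ≈ 0.4861.
(Since a = 6 > μ = 2.9167, the bound 35/72 is < 1 and informative.)

P[X ≥ 6] ≤ 35/72 ≈ 0.4861.


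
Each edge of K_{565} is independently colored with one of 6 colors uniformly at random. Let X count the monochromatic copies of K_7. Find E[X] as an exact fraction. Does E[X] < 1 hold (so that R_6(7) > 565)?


E[X] = C(565, 7) · 6^{1 − 21} = 3513212521235560 · 6^{−20} = 3513212521235560/3656158440062976.
As a reduced fraction: E[X] = 439151565154445/457019805007872 ≈ 0.961.
Is E[X] < 1? YES.
Since E[X] < 1, there exists a 6-coloring of K_{565} with no monochromatic K_7; hence R_6(7) > 565.

E[X] = 439151565154445/457019805007872 ≈ 0.961; E[X] < 1, so R_6(7) > 565.


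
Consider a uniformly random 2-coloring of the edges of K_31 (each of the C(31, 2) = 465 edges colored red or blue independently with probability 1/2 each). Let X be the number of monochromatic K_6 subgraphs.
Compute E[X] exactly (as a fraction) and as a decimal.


Let X = Σ_S X_S over the C(31, 6) = 736281 subsets S of size 6, where X_S = 1 if the K_6 on S is monochromatic.
For a fixed S, the K_6 on S has C(6, 2) = 15 edges. P[all 15 edges red] = (1/2)^15, and likewise for blue, so P[monochromatic] = 2·(1/2)^15 = 2^{1 − 15} = 1/16384.
Summing: E[X] = C(31, 6) · 2^{1 − 15} = 736281 · 1/16384 = 736281/16384.
Numerically: E[X] ≈ 44.93903.

E[X] = C(31,6)·2^(1−C(6,2)) = 736281/16384 ≈ 44.93903.


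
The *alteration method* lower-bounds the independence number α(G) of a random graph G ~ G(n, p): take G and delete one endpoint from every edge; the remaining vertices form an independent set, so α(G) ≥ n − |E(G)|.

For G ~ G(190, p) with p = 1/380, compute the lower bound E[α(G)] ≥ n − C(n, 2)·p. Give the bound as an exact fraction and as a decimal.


E[|E(G)|] = C(190, 2)·p = 17955 · (1/380) = 189/4.
E[α(G)] ≥ n − E[|E(G)|] = 190 − 189/4 = 571/4.
Numerically: ≈ 142.7500.
(This is only a lower bound; the true E[α(G)] may be larger.)

E[α(G)] ≥ 571/4 ≈ 142.7500.


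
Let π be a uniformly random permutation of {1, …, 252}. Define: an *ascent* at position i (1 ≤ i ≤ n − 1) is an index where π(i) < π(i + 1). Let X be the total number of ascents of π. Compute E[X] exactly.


Write X = Σ X_I over i = 1, …, 251, with X_I the indicator of one ascent.
There are 251 indicators.
For each fixed i, the pair (π(i), π(i+1)) is a uniformly random ordered pair of distinct values from {1, …, 252}; by symmetry P[π(i) < π(i+1)] = 1/2.
By linearity: E[X] = 251 · (1/2) = (252 − 1) · (1/2) = 251/2 ≈ 125.5000.

E[X] = 251/2 = 125.5000.


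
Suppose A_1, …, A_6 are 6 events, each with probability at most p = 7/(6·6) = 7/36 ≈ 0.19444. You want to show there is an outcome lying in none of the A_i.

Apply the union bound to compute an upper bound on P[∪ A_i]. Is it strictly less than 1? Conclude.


Union bound: P[∪_{i=1}^{6} A_i] ≤ Σ_i P[A_i] ≤ 6·p = 6·(7/36) = 7/6.
Numerically: 7/6 ≈ 1.16667.
Is 7/6 < 1? NO.
Since the bound 7/6 is ≥ 1, the union bound is uninformative here; it does NOT by itself certify existence.

6·p = 7/6 ≈ 1.16667; existence NOT certified by the union bound.


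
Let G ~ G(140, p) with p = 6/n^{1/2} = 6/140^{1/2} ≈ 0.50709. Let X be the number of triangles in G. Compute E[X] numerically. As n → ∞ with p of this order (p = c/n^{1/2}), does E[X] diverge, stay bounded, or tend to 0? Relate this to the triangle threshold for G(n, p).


Number of potential triangles: C(140, 3) = 447580.
Each occurs with probability p³ ≈ (0.50709)³ ≈ 1.3039523e-01.
By linearity: E[X] = C(140, 3)·p³ ≈ 447580 · 1.3039523e-01 ≈ 58362.29609.
Since α = 1/2 < 1, p = c/n^{1/2} ≫ 1/n is above the triangle threshold p ~ 1/n. Asymptotically E[X] ~ (c³/6)·n^{3(1−α)} = (6³/6)·n^{1.5} → ∞; triangles are abundant w.h.p.

E[X] ≈ 58362.29609; in regime p = Θ(1/n^{1/2}) E[X] diverges (above the triangle threshold p ~ 1/n).


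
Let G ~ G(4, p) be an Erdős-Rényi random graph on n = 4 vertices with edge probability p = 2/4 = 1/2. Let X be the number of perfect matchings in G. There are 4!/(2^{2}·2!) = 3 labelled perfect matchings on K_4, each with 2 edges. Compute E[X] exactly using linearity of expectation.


K_4 has 4!/(2^{2}·2!) = 3 labelled perfect matchings.
For each such perfect matching H, let X_H = 1 if all 2 edges of H are present in G. Then P[X_H = 1] = p^{2} = (1/2)^{2} = 1/4.
By linearity: E[X] = Σ_H E[X_H] = 3 · p^{2} = 3 · 1/4 = 3/4.
Numerically: E[X] ≈ 0.75.

E[X] = 3 · (1/2)^{2} = 3/4 ≈ 0.75.


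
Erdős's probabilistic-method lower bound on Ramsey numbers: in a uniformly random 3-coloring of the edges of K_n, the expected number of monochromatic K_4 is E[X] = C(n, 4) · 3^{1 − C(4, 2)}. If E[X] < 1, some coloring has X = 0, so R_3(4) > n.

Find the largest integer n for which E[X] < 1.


We need C(n, 4) · 3^{1 − 6} < 1, i.e. C(n, 4) < 3^{6 − 1} = 243.
Check values of n near the boundary:
  n = 4: C(4, 4) = 1; 1 < 243? YES
  n = 5: C(5, 4) = 5; 5 < 243? YES
  n = 6: C(6, 4) = 15; 15 < 243? YES
  n = 7: C(7, 4) = 35; 35 < 243? YES
  n = 8: C(8, 4) = 70; 70 < 243? YES
  n = 9: C(9, 4) = 126; 126 < 243? YES
  n = 10: C(10, 4) = 210; 210 < 243? YES
  n = 11: C(11, 4) = 330; 330 < 243? NO
The largest n with C(n, 4) < 243 is n = 10 (where E[X] = 70/81 ≈ 0.8641975). Hence R_3(4) > 10, i.e. R_3(4) ≥ 11.

Largest n = 10; hence R_3(4) > 10.


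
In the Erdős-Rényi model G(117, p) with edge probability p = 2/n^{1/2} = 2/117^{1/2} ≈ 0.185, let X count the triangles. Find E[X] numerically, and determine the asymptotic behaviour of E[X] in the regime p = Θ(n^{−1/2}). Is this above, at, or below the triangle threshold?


Number of potential triangles: C(117, 3) = 260130.
Each occurs with probability p³ ≈ (0.185)³ ≈ 6.32137e-03.
By linearity: E[X] = C(117, 3)·p³ ≈ 260130 · 6.32137e-03 ≈ 1644.378.
Since α = 1/2 < 1, p = c/n^{1/2} ≫ 1/n is above the triangle threshold p ~ 1/n. Asymptotically E[X] ~ (c³/6)·n^{3(1−α)} = (2³/6)·n^{1.5} → ∞; triangles are abundant w.h.p.

E[X] ≈ 1644.378; in regime p = Θ(1/n^{1/2}) E[X] diverges (above the triangle threshold p ~ 1/n).


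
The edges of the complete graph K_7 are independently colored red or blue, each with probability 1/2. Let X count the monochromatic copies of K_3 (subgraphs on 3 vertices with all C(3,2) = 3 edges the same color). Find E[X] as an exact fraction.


Let X = Σ_S X_S over the C(7, 3) = 35 subsets S of size 3, where X_S = 1 if the K_3 on S is monochromatic.
For a fixed S, the K_3 on S has C(3, 2) = 3 edges. P[all 3 edges red] = (1/2)^3, and likewise for blue, so P[monochromatic] = 2·(1/2)^3 = 2^{1 − 3} = 1/4.
By linearity: E[X] = C(7, 3) · 2^{1 − 3} = 35 · 1/4 = 35/4.
Numerically: E[X] ≈ 8.750000.

E[X] = C(7,3)·2^(1−C(3,2)) = 35/4 ≈ 8.750000.
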